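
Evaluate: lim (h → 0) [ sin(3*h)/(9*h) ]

Substitution gives 0/0.
Write it as (3/9)·sin(3h)/(3h); since sin(u)/u → 1, the limit is 1/3.

1/3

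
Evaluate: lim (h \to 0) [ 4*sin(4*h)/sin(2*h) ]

8

Substitution gives 0/0.
Divide numerator and denominator by h: sin(4h)/h → 4 and sin(2h)/h → 2, so the limit is 4·4/2 = 8.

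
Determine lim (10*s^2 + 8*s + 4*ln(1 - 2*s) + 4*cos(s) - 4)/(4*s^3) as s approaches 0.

Substitution gives 0/0; apply L'Hôpital's rule 3 times.
After differentiating numerator and denominator 3 times the quotient is (4*sin(s) + 64/(2*s - 1)^3)/(24); at s = 0 this is -8/3.

-8/3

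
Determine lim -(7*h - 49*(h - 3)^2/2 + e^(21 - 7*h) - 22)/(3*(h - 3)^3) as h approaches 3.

343/18

Direct substitution gives 0/0.
Apply L'Hôpital: lim (-49*h - 7*e^(21 - 7*h) + 154)/(-9*(h - 3)^2), still 0/0.
Apply L'Hôpital: lim (49*e^(21 - 7*h) - 49)/(54 - 18*h), still 0/0.
After 3 applications of L'Hôpital's rule the quotient is (-343*e^(21 - 7*h))/(-18); substituting h = 3 gives 343/18.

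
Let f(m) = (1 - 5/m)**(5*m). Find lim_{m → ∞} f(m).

e^(-25)

The base → 1 and the exponent → ∞: a 1^∞ form.
Take logarithms: (5m)·ln(1 - 5/m). Since ln(1+u) ~ u for small u, this behaves like (5m)·(-5/m) → -25.
So the limit is e^(-25).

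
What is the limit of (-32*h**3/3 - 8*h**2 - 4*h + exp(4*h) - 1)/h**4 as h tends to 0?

32/3

Direct substitution gives 0/0.
Apply L'Hôpital: lim (-32*h^2 - 16*h + 4*e^(4*h) - 4)/(4*h^3), still 0/0.
Apply L'Hôpital: lim (-64*h + 16*e^(4*h) - 16)/(12*h^2), still 0/0.
Apply L'Hôpital: lim (64*e^(4*h) - 64)/(24*h), still 0/0.
After 4 applications of L'Hôpital's rule the quotient is (256*e^(4*h))/(24); substituting h = 0 gives 32/3.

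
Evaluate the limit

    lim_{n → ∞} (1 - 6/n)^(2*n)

Write it as [(1 - 6/n)^n]^(2) · (1 - 6/n)^(0). The bracketed term tends to e^(-6) and the second factor to 1, so the limit is e^(-12).

e^(-12)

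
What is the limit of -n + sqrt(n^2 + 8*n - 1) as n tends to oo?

4

This has the form ∞ − ∞. Multiply and divide by the conjugate √(n^2 + 8*n - 1) + n.
That gives (8n - 1) / (√(n^2 + 8*n - 1) + n).
Divide numerator and denominator by n: the limit is 8/(2·1) = 4.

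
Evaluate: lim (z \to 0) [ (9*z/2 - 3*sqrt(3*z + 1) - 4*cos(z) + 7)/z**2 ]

43/8

Substitution gives 0/0; apply L'Hôpital's rule 2 times.
After differentiating numerator and denominator 2 times the quotient is (4*cos(z) + 27/(4*(3*z + 1)^(3/2)))/(2); at z = 0 this is 43/8.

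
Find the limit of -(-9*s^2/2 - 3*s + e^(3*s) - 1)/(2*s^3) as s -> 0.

-9/4

Direct substitution gives 0/0.
Apply L'Hôpital: lim (-9*s + 3*e^(3*s) - 3)/(-6*s^2), still 0/0.
Apply L'Hôpital: lim (9*e^(3*s) - 9)/(-12*s), still 0/0.
After 3 applications of L'Hôpital's rule the quotient is (27*e^(3*s))/(-12); substituting s = 0 gives -9/4.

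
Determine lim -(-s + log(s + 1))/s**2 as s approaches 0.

1/2

Direct substitution gives 0/0.
Apply L'Hôpital: lim (-1 + 1/(s + 1))/(-2*s), still 0/0.
After 2 applications of L'Hôpital's rule the quotient is (-1/(s + 1)^2)/(-2); substituting s = 0 gives 1/2.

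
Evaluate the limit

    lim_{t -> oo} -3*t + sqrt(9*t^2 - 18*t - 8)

An ∞ − ∞ form. Rationalising with the conjugate, the difference becomes (-18t - 8) / (√(9*t^2 - 18*t - 8) + 3t).
For large t the denominator behaves like 2·3t, so the quotient tends to -18/6 = -3.

-3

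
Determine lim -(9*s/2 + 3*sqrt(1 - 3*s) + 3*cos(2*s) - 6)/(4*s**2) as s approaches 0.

Substitution gives 0/0; apply L'Hôpital's rule 2 times.
After differentiating numerator and denominator 2 times the quotient is (-12*cos(2*s) - 27/(4*(1 - 3*s)^(3/2)))/(-8); at s = 0 this is 75/32.

75/32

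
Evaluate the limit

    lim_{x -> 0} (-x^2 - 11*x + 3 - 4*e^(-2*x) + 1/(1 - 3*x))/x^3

97/3

Substitution gives 0/0 (the numerator vanishes to order 3).
Expand each term to order x^3: the coefficient of x^3 in 1/(1 - 3x) is 27 and in -4·e^(-2x) is 16/3.
Lower-order terms cancel with the polynomial part, so the numerator is (97/3)·x^3 + o(x^3), and the limit is (97/3)/(1) = 97/3.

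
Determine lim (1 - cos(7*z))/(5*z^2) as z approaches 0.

Substitution gives 0/0.
Use (1 − cos u)/u² → 1/2 with u = 7z: the limit is 7²/(2·5) = 49/10.

49/10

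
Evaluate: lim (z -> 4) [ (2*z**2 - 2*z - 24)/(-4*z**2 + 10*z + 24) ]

Direct substitution gives 0/0, so factor. Both numerator and denominator have (z - 4) as a factor.
After cancelling, the expression reduces to (2*z + 6)/(-4*z - 6).
Substituting z = 4 gives -7/11.

-7/11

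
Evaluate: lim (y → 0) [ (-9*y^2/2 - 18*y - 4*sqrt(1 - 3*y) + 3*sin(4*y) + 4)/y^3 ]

-101/4

Substitution gives 0/0 (the numerator vanishes to order 3).
Expand each term to order y^3: the coefficient of y^3 in -4·√(1 - 3y) is 27/4 and in 3·sin(4y) is -32.
Lower-order terms cancel with the polynomial part, so the numerator is (-101/4)·y^3 + o(y^3), and the limit is (-101/4)/(1) = -101/4.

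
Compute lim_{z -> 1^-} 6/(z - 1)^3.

As z → 1⁻, (z - 1) → 0⁻, so (z - 1)^3 → 0⁻ and 6/(z - 1)^3 → -∞.

-∞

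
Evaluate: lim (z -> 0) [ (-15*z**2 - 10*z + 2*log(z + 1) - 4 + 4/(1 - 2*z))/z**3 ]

98/3

Substitution gives 0/0 (the numerator vanishes to order 3).
Expand each term to order z^3: the coefficient of z^3 in 2·ln(1 + z) is 2/3 and in 4·1/(1 - 2z) is 32.
Lower-order terms cancel with the polynomial part, so the numerator is (98/3)·z^3 + o(z^3), and the limit is (98/3)/(1) = 98/3.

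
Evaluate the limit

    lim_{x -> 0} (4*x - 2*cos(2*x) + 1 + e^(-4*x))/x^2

Substitution gives 0/0 (the numerator vanishes to order 2).
Expand each term to order x^2: the coefficient of x^2 in e^(-4x) is 8 and in -2·cos(2x) is 4.
Lower-order terms cancel with the polynomial part, so the numerator is (12)·x^2 + o(x^2), and the limit is (12)/(1) = 12.

12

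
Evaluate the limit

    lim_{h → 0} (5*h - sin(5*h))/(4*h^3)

125/24

Direct substitution gives 0/0.
Apply L'Hôpital: lim (5 - 5*cos(5*h))/(12*h^2), still 0/0.
Apply L'Hôpital: lim (25*sin(5*h))/(24*h), still 0/0.
After 3 applications of L'Hôpital's rule the quotient is (125*cos(5*h))/(24); substituting h = 0 gives 125/24.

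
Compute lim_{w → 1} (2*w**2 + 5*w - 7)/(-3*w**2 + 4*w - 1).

Since w = 1 makes numerator and denominator zero, (w - 1) divides both.
Cancelling it gives (2*w + 7)/(1 - 3*w); now plug in w = 1 to get -9/2.

-9/2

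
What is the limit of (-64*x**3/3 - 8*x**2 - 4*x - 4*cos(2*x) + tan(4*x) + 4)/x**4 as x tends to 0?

Substitution gives 0/0; apply L'Hôpital's rule 4 times.
After differentiating numerator and denominator 4 times the quotient is (-64*cos(2*x) + 6144*tan(4*x)^5 + 10240*tan(4*x)^3 + 4096*tan(4*x))/(24); at x = 0 this is -8/3.

-8/3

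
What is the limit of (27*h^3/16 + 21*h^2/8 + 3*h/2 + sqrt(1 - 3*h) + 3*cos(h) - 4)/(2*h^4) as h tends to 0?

Substitution gives 0/0 (the numerator vanishes to order 4).
Expand each term to order h^4: the coefficient of h^4 in √(1 - 3h) is -405/128 and in 3·cos(h) is 1/8.
Lower-order terms cancel with the polynomial part, so the numerator is (-389/128)·h^4 + o(h^4), and the limit is (-389/128)/(2) = -389/256.

-389/256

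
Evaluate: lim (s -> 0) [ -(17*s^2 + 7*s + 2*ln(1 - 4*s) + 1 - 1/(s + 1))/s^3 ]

125/3

Substitution gives 0/0 (the numerator vanishes to order 3).
Expand each term to order s^3: the coefficient of s^3 in −1/(1 + s) is 1 and in 2·ln(1 - 4s) is -128/3.
Lower-order terms cancel with the polynomial part, so the numerator is (-125/3)·s^3 + o(s^3), and the limit is (-125/3)/(-1) = 125/3.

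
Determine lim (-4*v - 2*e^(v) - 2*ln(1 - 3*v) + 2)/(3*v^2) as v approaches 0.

Substitution gives 0/0; apply L'Hôpital's rule 2 times.
After differentiating numerator and denominator 2 times the quotient is (-2*e^(v) + 18/(3*v - 1)^2)/(6); at v = 0 this is 8/3.

8/3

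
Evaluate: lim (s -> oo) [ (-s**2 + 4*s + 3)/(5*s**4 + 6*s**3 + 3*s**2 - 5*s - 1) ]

0

The denominator has degree 4 and the numerator degree 2. Dividing numerator and denominator by s^4 sends every term to 0 except the leading denominator term, so the limit is 0.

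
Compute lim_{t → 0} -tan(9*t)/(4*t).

-9/4

Substitution gives 0/0.
Since tan(u)/u → 1 as u → 0, tan(9t)/(9t) → 1 and the limit is 9/(-4) = -9/4.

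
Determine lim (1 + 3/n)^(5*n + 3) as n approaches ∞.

Write it as [(1 + 3/n)^n]^(5) · (1 + 3/n)^(3). The bracketed term tends to e^(3) and the second factor to 1, so the limit is e^(15).

e^(15)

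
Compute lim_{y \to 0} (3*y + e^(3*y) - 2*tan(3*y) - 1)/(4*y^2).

Substitution gives 0/0; apply L'Hôpital's rule 2 times.
After differentiating numerator and denominator 2 times the quotient is (9*e^(3*y) - 36*sin(3*y)/cos(3*y)^3)/(8); at y = 0 this is 9/8.

9/8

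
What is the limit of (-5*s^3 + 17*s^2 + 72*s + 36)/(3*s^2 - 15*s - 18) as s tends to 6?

Direct substitution gives 0/0, so factor. Both numerator and denominator have (s - 6) as a factor.
After cancelling, the expression reduces to (-5*s^2 - 13*s - 6)/(3*s + 3).
Substituting s = 6 gives -88/7.

-88/7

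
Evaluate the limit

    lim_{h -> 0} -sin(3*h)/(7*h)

-3/7

Substitution gives 0/0.
Write it as (3/(-7))·sin(3h)/(3h); since sin(u)/u → 1, the limit is -3/7.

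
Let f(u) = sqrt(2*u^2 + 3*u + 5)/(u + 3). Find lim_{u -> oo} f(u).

For large |u|, √(2*u^2 + 3*u + 5) ≈ √2·|u| and the denominator ≈ u.
Since u → +∞, |u| = u, giving √2/(1) = √(2).

√(2)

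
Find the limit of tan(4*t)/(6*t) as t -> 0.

Substitution gives 0/0.
Since tan(u)/u → 1 as u → 0, tan(4t)/(4t) → 1 and the limit is 4/6 = 2/3.

2/3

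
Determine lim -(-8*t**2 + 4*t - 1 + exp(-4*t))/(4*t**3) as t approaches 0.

8/3

Direct substitution gives 0/0.
Apply L'Hôpital: lim (-16*t + 4 - 4*e^(-4*t))/(-12*t^2), still 0/0.
Apply L'Hôpital: lim (-16 + 16*e^(-4*t))/(-24*t), still 0/0.
After 3 applications of L'Hôpital's rule the quotient is (-64*e^(-4*t))/(-24); substituting t = 0 gives 8/3.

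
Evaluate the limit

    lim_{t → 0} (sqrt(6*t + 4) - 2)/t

3/2

Substitution gives 0/0. Multiply numerator and denominator by the conjugate √(4 + 6t) + √4.
The numerator becomes (4 + 6t) − 4 = 6t, so the expression simplifies to 6/(√(4 + 6t) + √4).
Letting t → 0 gives 6/(2√4) = 3/2.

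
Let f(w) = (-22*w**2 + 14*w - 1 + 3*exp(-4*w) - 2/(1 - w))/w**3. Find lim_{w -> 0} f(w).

Substitution gives 0/0; apply L'Hôpital's rule 3 times.
After differentiating numerator and denominator 3 times the quotient is (-192*e^(-4*w) - 12/(w - 1)^4)/(6); at w = 0 this is -34.

-34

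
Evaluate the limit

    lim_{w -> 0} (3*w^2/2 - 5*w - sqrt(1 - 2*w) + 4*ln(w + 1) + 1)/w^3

Substitution gives 0/0 (the numerator vanishes to order 3).
Expand each term to order w^3: the coefficient of w^3 in −√(1 - 2w) is 1/2 and in 4·ln(1 + w) is 4/3.
Lower-order terms cancel with the polynomial part, so the numerator is (11/6)·w^3 + o(w^3), and the limit is (11/6)/(1) = 11/6.

11/6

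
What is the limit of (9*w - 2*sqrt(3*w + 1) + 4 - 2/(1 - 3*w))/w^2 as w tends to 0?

Substitution gives 0/0; apply L'Hôpital's rule 2 times.
After differentiating numerator and denominator 2 times the quotient is (9/(2*(3*w + 1)^(3/2)) + 36/(3*w - 1)^3)/(2); at w = 0 this is -63/4.

-63/4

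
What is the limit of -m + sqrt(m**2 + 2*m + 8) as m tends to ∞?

1

An ∞ − ∞ form. Rationalising with the conjugate, the difference becomes (2m + 8) / (√(m^2 + 2*m + 8) + m).
For large m the denominator behaves like 2·m, so the quotient tends to 2/2 = 1.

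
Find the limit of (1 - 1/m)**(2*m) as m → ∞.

e^(-2)

Write it as [(1 - 1/m)^m]^(2) · (1 - 1/m)^(0). The bracketed term tends to e^(-1) and the second factor to 1, so the limit is e^(-2).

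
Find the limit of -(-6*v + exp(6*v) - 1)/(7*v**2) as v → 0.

-18/7

Direct substitution gives 0/0.
Apply L'Hôpital: lim (6*e^(6*v) - 6)/(-14*v), still 0/0.
After 2 applications of L'Hôpital's rule the quotient is (36*e^(6*v))/(-14); substituting v = 0 gives -18/7.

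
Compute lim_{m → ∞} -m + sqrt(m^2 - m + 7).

An ∞ − ∞ form. Rationalising with the conjugate, the difference becomes (-m + 7) / (√(m^2 - m + 7) + m).
For large m the denominator behaves like 2·m, so the quotient tends to -1/2 = -1/2.

-1/2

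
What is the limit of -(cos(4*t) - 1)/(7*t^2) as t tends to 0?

8/7

Direct substitution gives 0/0.
Apply L'Hôpital: lim (-4*sin(4*t))/(-14*t), still 0/0.
After 2 applications of L'Hôpital's rule the quotient is (-16*cos(4*t))/(-14); substituting t = 0 gives 8/7.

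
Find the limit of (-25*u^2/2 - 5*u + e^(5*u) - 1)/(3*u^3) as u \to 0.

Direct substitution gives 0/0.
Apply L'Hôpital: lim (-25*u + 5*e^(5*u) - 5)/(9*u^2), still 0/0.
Apply L'Hôpital: lim (25*e^(5*u) - 25)/(18*u), still 0/0.
After 3 applications of L'Hôpital's rule the quotient is (125*e^(5*u))/(18); substituting u = 0 gives 125/18.

125/18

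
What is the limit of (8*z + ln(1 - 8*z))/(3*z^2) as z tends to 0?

Direct substitution gives 0/0.
Apply L'Hôpital: lim (8 - 8/(1 - 8*z))/(6*z), still 0/0.
After 2 applications of L'Hôpital's rule the quotient is (-64/(1 - 8*z)^2)/(6); substituting z = 0 gives -32/3.

-32/3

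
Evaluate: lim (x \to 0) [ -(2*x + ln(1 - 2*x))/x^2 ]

2

Direct substitution gives 0/0.
Apply L'Hôpital: lim (2 - 2/(1 - 2*x))/(-2*x), still 0/0.
After 2 applications of L'Hôpital's rule the quotient is (-4/(1 - 2*x)^2)/(-2); substituting x = 0 gives 2.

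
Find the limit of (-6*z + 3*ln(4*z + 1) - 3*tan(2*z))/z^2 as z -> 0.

Substitution gives 0/0; apply L'Hôpital's rule 2 times.
After differentiating numerator and denominator 2 times the quotient is (-24*tan(2*z)/cos(2*z)^2 - 48/(4*z + 1)^2)/(2); at z = 0 this is -24.

-24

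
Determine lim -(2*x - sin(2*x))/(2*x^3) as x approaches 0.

-2/3

Direct substitution gives 0/0.
Apply L'Hôpital: lim (2 - 2*cos(2*x))/(-6*x^2), still 0/0.
Apply L'Hôpital: lim (4*sin(2*x))/(-12*x), still 0/0.
After 3 applications of L'Hôpital's rule the quotient is (8*cos(2*x))/(-12); substituting x = 0 gives -2/3.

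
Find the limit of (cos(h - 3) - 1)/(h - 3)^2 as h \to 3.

-1/2

Direct substitution gives 0/0.
Apply L'Hôpital: lim (-sin(h - 3))/(2*h - 6), still 0/0.
After 2 applications of L'Hôpital's rule the quotient is (-cos(h - 3))/(2); substituting h = 3 gives -1/2.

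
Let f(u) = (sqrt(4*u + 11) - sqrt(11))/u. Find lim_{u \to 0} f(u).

A 0/0 form; rationalise with √(11 + 4u) + √11. This collapses the numerator to 4u, leaving 4/(√(11 + 4u) + √11) → 4/(2√11) = 2*√(11)/11.

2*√(11)/11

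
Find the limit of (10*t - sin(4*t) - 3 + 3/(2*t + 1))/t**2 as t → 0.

12

Substitution gives 0/0; apply L'Hôpital's rule 2 times.
After differentiating numerator and denominator 2 times the quotient is (16*sin(4*t) + 24/(2*t + 1)^3)/(2); at t = 0 this is 12.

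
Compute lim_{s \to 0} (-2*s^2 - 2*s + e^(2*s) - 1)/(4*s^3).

Direct substitution gives 0/0.
Apply L'Hôpital: lim (-4*s + 2*e^(2*s) - 2)/(12*s^2), still 0/0.
Apply L'Hôpital: lim (4*e^(2*s) - 4)/(24*s), still 0/0.
After 3 applications of L'Hôpital's rule the quotient is (8*e^(2*s))/(24); substituting s = 0 gives 1/3.

1/3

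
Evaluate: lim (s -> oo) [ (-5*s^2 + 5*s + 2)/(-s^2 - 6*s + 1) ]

Numerator and denominator both have degree 2.
Dividing every term by s^2, all lower-order terms vanish and the limit is the ratio of leading coefficients, -5/(-1) = 5.

5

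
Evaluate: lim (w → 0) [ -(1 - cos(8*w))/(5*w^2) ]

Substitution gives 0/0.
Use (1 − cos u)/u² → 1/2 with u = 8w: the limit is 8²/(2·(-5)) = -32/5.

-32/5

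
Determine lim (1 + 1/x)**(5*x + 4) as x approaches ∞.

The base → 1 and the exponent → ∞: a 1^∞ form.
Take logarithms: (5x + 4)·ln(1 + 1/x). Since ln(1+u) ~ u for small u, this behaves like (5x)·(1/x) → 5.
So the limit is e^(5).

e^(5)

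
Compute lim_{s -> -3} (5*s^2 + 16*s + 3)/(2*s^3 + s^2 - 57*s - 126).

14/9

At s = -3 both the top and bottom vanish — a removable singularity. Factoring out (s + 3) from each leaves (5*s + 1)/(2*s^2 - 5*s - 42), which at s = -3 equals 14/9.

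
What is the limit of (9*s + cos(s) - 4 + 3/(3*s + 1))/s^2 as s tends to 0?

Substitution gives 0/0 (the numerator vanishes to order 2).
Expand each term to order s^2: the coefficient of s^2 in cos(s) is -1/2 and in 3·1/(1 + 3s) is 27.
Lower-order terms cancel with the polynomial part, so the numerator is (53/2)·s^2 + o(s^2), and the limit is (53/2)/(1) = 53/2.

53/2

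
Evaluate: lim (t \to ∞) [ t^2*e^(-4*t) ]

0

Write as t^2/e^{4t}, an ∞/∞ form.
Exponential growth dominates any polynomial, so repeated L'Hôpital (or the standard result) gives 0.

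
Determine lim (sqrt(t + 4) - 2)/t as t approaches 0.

A 0/0 form; rationalise with √(4 + t) + √4. This collapses the numerator to t, leaving 1/(√(4 + t) + √4) → 1/(2√4) = 1/4.

1/4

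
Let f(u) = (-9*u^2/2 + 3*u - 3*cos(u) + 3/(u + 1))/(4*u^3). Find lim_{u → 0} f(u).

Substitution gives 0/0 (the numerator vanishes to order 3).
Expand each term to order u^3: the coefficient of u^3 in 3·1/(1 + u) is -3 and in -3·cos(u) is 0.
Lower-order terms cancel with the polynomial part, so the numerator is (-3)·u^3 + o(u^3), and the limit is (-3)/(4) = -3/4.

-3/4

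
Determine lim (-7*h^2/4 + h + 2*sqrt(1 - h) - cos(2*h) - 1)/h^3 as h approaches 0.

Substitution gives 0/0; apply L'Hôpital's rule 3 times.
After differentiating numerator and denominator 3 times the quotient is (-8*sin(2*h) - 3/(4*(1 - h)^(5/2)))/(6); at h = 0 this is -1/8.

-1/8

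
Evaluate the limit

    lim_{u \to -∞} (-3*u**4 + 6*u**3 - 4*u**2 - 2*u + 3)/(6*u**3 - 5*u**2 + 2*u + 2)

The numerator has higher degree (4 > 3); the quotient behaves like (-3/(6))·u^1 for large |u|.
As u → −∞ this diverges to ∞.

∞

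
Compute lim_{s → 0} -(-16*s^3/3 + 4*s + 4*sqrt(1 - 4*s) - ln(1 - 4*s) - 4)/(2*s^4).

-12

Substitution gives 0/0 (the numerator vanishes to order 4).
Expand each term to order s^4: the coefficient of s^4 in 4·√(1 - 4s) is -40 and in −ln(1 - 4s) is 64.
Lower-order terms cancel with the polynomial part, so the numerator is (24)·s^4 + o(s^4), and the limit is (24)/(-2) = -12.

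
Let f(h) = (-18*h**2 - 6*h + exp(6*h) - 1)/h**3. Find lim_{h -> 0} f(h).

36

Direct substitution gives 0/0.
Apply L'Hôpital: lim (-36*h + 6*e^(6*h) - 6)/(3*h^2), still 0/0.
Apply L'Hôpital: lim (36*e^(6*h) - 36)/(6*h), still 0/0.
After 3 applications of L'Hôpital's rule the quotient is (216*e^(6*h))/(6); substituting h = 0 gives 36.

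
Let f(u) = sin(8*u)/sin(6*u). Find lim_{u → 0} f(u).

4/3

Substitution gives 0/0.
Divide numerator and denominator by u: sin(8u)/u → 8 and sin(6u)/u → 6, so the limit is 1·8/6 = 4/3.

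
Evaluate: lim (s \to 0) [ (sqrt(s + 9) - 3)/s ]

1/6

A 0/0 form; rationalise with √(9 + s) + √9. This collapses the numerator to s, leaving 1/(√(9 + s) + √9) → 1/(2√9) = 1/6.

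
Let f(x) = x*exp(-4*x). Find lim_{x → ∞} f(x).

Write as x^1/e^{4x}, an ∞/∞ form.
Exponential growth dominates any polynomial, so repeated L'Hôpital (or the standard result) gives 0.

0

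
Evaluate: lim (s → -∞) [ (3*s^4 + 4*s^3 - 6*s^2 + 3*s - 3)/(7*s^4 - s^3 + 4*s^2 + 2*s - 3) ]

Numerator and denominator both have degree 4.
Dividing every term by s^4, all lower-order terms vanish and the limit is the ratio of leading coefficients, 3/(7) = 3/7.

3/7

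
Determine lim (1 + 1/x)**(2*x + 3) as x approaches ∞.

e^(2)

Write it as [(1 + 1/x)^x]^(2) · (1 + 1/x)^(3). The bracketed term tends to e^(1) and the second factor to 1, so the limit is e^(2).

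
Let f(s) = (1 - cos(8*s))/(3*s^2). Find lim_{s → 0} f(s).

Substitution gives 0/0.
Use (1 − cos u)/u² → 1/2 with u = 8s: the limit is 8²/(2·3) = 32/3.

32/3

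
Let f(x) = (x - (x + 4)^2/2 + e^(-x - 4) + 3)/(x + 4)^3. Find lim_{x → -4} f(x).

Direct substitution gives 0/0.
Apply L'Hôpital: lim (-x - e^(-x - 4) - 3)/(3*(x + 4)^2), still 0/0.
Apply L'Hôpital: lim (e^(-x - 4) - 1)/(6*x + 24), still 0/0.
After 3 applications of L'Hôpital's rule the quotient is (-e^(-x - 4))/(6); substituting x = -4 gives -1/6.

-1/6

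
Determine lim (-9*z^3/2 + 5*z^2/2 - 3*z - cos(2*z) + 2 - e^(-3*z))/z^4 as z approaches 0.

Substitution gives 0/0; apply L'Hôpital's rule 4 times.
After differentiating numerator and denominator 4 times the quotient is (-16*cos(2*z) - 81*e^(-3*z))/(24); at z = 0 this is -97/24.

-97/24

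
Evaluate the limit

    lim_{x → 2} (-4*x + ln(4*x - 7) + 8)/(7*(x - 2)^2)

Direct substitution gives 0/0.
Apply L'Hôpital: lim (-4 + 4/(4*x - 7))/(14*x - 28), still 0/0.
After 2 applications of L'Hôpital's rule the quotient is (-16/(4*x - 7)^2)/(14); substituting x = 2 gives -8/7.

-8/7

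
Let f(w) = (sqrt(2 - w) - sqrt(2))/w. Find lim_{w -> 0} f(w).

Substitution gives 0/0. Multiply numerator and denominator by the conjugate √(2 - w) + √2.
The numerator becomes (2 - w) − 2 = -w, so the expression simplifies to -1/(√(2 - w) + √2).
Letting w → 0 gives -1/(2√2) = -√(2)/4.

-√(2)/4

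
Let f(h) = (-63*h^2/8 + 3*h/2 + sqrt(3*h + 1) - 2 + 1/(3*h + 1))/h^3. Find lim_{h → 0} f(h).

Substitution gives 0/0 (the numerator vanishes to order 3).
Expand each term to order h^3: the coefficient of h^3 in √(1 + 3h) is 27/16 and in 1/(1 + 3h) is -27.
Lower-order terms cancel with the polynomial part, so the numerator is (-405/16)·h^3 + o(h^3), and the limit is (-405/16)/(1) = -405/16.

-405/16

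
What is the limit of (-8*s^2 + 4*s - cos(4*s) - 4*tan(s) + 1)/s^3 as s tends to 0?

-4/3

Substitution gives 0/0; apply L'Hôpital's rule 3 times.
After differentiating numerator and denominator 3 times the quotient is (-64*sin(4*s) - 24*tan(s)^4 - 32*tan(s)^2 - 8)/(6); at s = 0 this is -4/3.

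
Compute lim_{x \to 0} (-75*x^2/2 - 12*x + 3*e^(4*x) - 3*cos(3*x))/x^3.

Substitution gives 0/0 (the numerator vanishes to order 3).
Expand each term to order x^3: the coefficient of x^3 in -3·cos(3x) is 0 and in 3·e^(4x) is 32.
Lower-order terms cancel with the polynomial part, so the numerator is (32)·x^3 + o(x^3), and the limit is (32)/(1) = 32.

32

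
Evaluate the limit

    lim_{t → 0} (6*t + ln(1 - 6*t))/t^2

Direct substitution gives 0/0.
Apply L'Hôpital: lim (6 - 6/(1 - 6*t))/(2*t), still 0/0.
After 2 applications of L'Hôpital's rule the quotient is (-36/(1 - 6*t)^2)/(2); substituting t = 0 gives -18.

-18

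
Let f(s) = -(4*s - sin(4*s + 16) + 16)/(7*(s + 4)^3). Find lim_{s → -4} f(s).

Direct substitution gives 0/0.
Apply L'Hôpital: lim (4 - 4*cos(4*s + 16))/(-21*(s + 4)^2), still 0/0.
Apply L'Hôpital: lim (16*sin(4*s + 16))/(-42*s - 168), still 0/0.
After 3 applications of L'Hôpital's rule the quotient is (64*cos(4*s + 16))/(-42); substituting s = -4 gives -32/21.

-32/21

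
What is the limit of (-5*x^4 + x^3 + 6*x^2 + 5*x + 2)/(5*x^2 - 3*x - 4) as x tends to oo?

The numerator has higher degree (4 > 2); the quotient behaves like (-5/(5))·x^2 for large |x|.
As x → +∞ this diverges to -∞.

-∞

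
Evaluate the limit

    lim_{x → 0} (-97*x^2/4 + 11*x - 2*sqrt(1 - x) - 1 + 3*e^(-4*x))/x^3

Substitution gives 0/0 (the numerator vanishes to order 3).
Expand each term to order x^3: the coefficient of x^3 in -2·√(1 - x) is 1/8 and in 3·e^(-4x) is -32.
Lower-order terms cancel with the polynomial part, so the numerator is (-255/8)·x^3 + o(x^3), and the limit is (-255/8)/(1) = -255/8.

-255/8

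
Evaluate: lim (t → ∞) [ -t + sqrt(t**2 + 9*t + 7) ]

This has the form ∞ − ∞. Multiply and divide by the conjugate √(t^2 + 9*t + 7) + t.
That gives (9t + 7) / (√(t^2 + 9*t + 7) + t).
Divide numerator and denominator by t: the limit is 9/(2·1) = 9/2.

9/2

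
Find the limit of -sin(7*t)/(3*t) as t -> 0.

-7/3

Substitution gives 0/0.
Write it as (7/(-3))·sin(7t)/(7t); since sin(u)/u → 1, the limit is -7/3.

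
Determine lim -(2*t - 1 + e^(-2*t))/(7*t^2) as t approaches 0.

Direct substitution gives 0/0.
Apply L'Hôpital: lim (2 - 2*e^(-2*t))/(-14*t), still 0/0.
After 2 applications of L'Hôpital's rule the quotient is (4*e^(-2*t))/(-14); substituting t = 0 gives -2/7.

-2/7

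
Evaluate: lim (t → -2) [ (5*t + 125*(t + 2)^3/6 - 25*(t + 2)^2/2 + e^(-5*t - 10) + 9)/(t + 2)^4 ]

Direct substitution gives 0/0.
Apply L'Hôpital: lim (-25*t + 125*(t + 2)^2/2 - 5*e^(-5*t - 10) - 45)/(4*(t + 2)^3), still 0/0.
Apply L'Hôpital: lim (125*t + 25*e^(-5*t - 10) + 225)/(12*(t + 2)^2), still 0/0.
Apply L'Hôpital: lim (125 - 125*e^(-5*t - 10))/(24*t + 48), still 0/0.
After 4 applications of L'Hôpital's rule the quotient is (625*e^(-5*t - 10))/(24); substituting t = -2 gives 625/24.

625/24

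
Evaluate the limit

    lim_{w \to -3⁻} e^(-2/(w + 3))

As w → -3⁻, -2/(w + 3) → +∞, so e^(-2/(w + 3)) → ∞.

∞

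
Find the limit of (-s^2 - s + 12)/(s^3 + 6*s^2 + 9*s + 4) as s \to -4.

Since s = -4 makes numerator and denominator zero, (s + 4) divides both.
Cancelling it gives (3 - s)/(s^2 + 2*s + 1); now plug in s = -4 to get 7/9.

7/9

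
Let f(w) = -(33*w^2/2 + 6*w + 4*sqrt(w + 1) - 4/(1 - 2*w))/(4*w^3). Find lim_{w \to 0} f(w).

127/16

Substitution gives 0/0 (the numerator vanishes to order 3).
Expand each term to order w^3: the coefficient of w^3 in 4·√(1 + w) is 1/4 and in -4·1/(1 - 2w) is -32.
Lower-order terms cancel with the polynomial part, so the numerator is (-127/4)·w^3 + o(w^3), and the limit is (-127/4)/(-4) = 127/16.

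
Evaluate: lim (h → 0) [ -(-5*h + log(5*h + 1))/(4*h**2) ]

Direct substitution gives 0/0.
Apply L'Hôpital: lim (-5 + 5/(5*h + 1))/(-8*h), still 0/0.
After 2 applications of L'Hôpital's rule the quotient is (-25/(5*h + 1)^2)/(-8); substituting h = 0 gives 25/8.

25/8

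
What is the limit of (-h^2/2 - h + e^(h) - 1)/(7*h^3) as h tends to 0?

1/42

Direct substitution gives 0/0.
Apply L'Hôpital: lim (-h + e^(h) - 1)/(21*h^2), still 0/0.
Apply L'Hôpital: lim (e^(h) - 1)/(42*h), still 0/0.
After 3 applications of L'Hôpital's rule the quotient is (e^(h))/(42); substituting h = 0 gives 1/42.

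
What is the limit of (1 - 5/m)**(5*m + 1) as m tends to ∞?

e^(-25)

Let L be the limit and take ln: ln L = lim (5m + 1)·ln(1 - 5/m) = lim (5m + 1)·(-5/m + O(1/m²)) = -25.
Hence L = e^(-25).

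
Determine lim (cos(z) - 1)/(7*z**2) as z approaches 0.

-1/14

Direct substitution gives 0/0.
Apply L'Hôpital: lim (-sin(z))/(14*z), still 0/0.
After 2 applications of L'Hôpital's rule the quotient is (-cos(z))/(14); substituting z = 0 gives -1/14.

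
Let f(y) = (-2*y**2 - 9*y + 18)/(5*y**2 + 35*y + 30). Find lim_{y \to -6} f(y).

-3/5

Direct substitution gives 0/0, so factor. Both numerator and denominator have (y + 6) as a factor.
After cancelling, the expression reduces to (3 - 2*y)/(5*y + 5).
Substituting y = -6 gives -3/5.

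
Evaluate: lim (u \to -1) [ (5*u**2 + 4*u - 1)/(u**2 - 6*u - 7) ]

3/4

Direct substitution gives 0/0, so factor. Both numerator and denominator have (u + 1) as a factor.
After cancelling, the expression reduces to (5*u - 1)/(u - 7).
Substituting u = -1 gives 3/4.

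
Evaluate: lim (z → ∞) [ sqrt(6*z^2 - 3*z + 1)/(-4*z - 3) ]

For large |z|, √(6*z^2 - 3*z + 1) ≈ √6·|z| and the denominator ≈ -4z.
Since z → +∞, |z| = z, giving √6/(-4) = -√(6)/4.

-√(6)/4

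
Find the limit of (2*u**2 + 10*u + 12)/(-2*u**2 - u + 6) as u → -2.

2/7

Direct substitution gives 0/0, so factor. Both numerator and denominator have (u + 2) as a factor.
After cancelling, the expression reduces to (2*u + 6)/(3 - 2*u).
Substituting u = -2 gives 2/7.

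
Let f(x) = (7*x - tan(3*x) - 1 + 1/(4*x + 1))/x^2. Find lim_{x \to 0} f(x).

Substitution gives 0/0 (the numerator vanishes to order 2).
Expand each term to order x^2: the coefficient of x^2 in 1/(1 + 4x) is 16 and in −tan(3x) is 0.
Lower-order terms cancel with the polynomial part, so the numerator is (16)·x^2 + o(x^2), and the limit is (16)/(1) = 16.

16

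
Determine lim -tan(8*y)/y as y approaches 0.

Substitution gives 0/0.
Since tan(u)/u → 1 as u → 0, tan(8y)/(8y) → 1 and the limit is 8/(-1) = -8.

-8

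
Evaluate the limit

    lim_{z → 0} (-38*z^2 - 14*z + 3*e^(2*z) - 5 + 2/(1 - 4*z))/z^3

Substitution gives 0/0 (the numerator vanishes to order 3).
Expand each term to order z^3: the coefficient of z^3 in 2·1/(1 - 4z) is 128 and in 3·e^(2z) is 4.
Lower-order terms cancel with the polynomial part, so the numerator is (132)·z^3 + o(z^3), and the limit is (132)/(1) = 132.

132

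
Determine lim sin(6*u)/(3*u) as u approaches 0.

2

Substitution gives 0/0.
Write it as (6/3)·sin(6u)/(6u); since sin(θ)/θ → 1, the limit is 2.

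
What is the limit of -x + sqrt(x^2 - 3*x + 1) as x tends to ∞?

An ∞ − ∞ form. Rationalising with the conjugate, the difference becomes (-3x + 1) / (√(x^2 - 3*x + 1) + x).
For large x the denominator behaves like 2·x, so the quotient tends to -3/2 = -3/2.

-3/2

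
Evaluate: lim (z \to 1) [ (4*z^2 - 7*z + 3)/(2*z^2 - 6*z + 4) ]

Direct substitution gives 0/0, so factor. Both numerator and denominator have (z - 1) as a factor.
After cancelling, the expression reduces to (4*z - 3)/(2*z - 4).
Substituting z = 1 gives -1/2.

-1/2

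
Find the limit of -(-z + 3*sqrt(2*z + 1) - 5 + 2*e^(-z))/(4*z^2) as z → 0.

Substitution gives 0/0; apply L'Hôpital's rule 2 times.
After differentiating numerator and denominator 2 times the quotient is (2*e^(-z) - 3/(2*z + 1)^(3/2))/(-8); at z = 0 this is 1/8.

1/8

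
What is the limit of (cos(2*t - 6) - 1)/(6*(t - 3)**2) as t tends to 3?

-1/3

Direct substitution gives 0/0.
Apply L'Hôpital: lim (-2*sin(2*t - 6))/(12*t - 36), still 0/0.
After 2 applications of L'Hôpital's rule the quotient is (-4*cos(2*t - 6))/(12); substituting t = 3 gives -1/3.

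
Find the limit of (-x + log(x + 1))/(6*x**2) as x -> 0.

Direct substitution gives 0/0.
Apply L'Hôpital: lim (-1 + 1/(x + 1))/(12*x), still 0/0.
After 2 applications of L'Hôpital's rule the quotient is (-1/(x + 1)^2)/(12); substituting x = 0 gives -1/12.

-1/12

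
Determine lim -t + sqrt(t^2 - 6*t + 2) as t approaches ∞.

-3

An ∞ − ∞ form. Rationalising with the conjugate, the difference becomes (-6t + 2) / (√(t^2 - 6*t + 2) + t).
For large t the denominator behaves like 2·t, so the quotient tends to -6/2 = -3.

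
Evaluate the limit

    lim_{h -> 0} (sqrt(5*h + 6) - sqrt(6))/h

A 0/0 form; rationalise with √(6 + 5h) + √6. This collapses the numerator to 5h, leaving 5/(√(6 + 5h) + √6) → 5/(2√6) = 5*√(6)/12.

5*√(6)/12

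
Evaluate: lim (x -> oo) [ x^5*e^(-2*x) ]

Write as x^5/e^{2x}, an ∞/∞ form.
Exponential growth dominates any polynomial, so repeated L'Hôpital (or the standard result) gives 0.

0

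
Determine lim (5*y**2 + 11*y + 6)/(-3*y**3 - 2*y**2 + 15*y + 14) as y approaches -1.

1/10

Direct substitution gives 0/0, so factor. Both numerator and denominator have (y + 1) as a factor.
After cancelling, the expression reduces to (5*y + 6)/(-3*y^2 + y + 14).
Substituting y = -1 gives 1/10.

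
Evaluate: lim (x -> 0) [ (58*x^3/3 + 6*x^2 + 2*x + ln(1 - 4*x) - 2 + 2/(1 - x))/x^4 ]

Substitution gives 0/0 (the numerator vanishes to order 4).
Expand each term to order x^4: the coefficient of x^4 in ln(1 - 4x) is -64 and in 2·1/(1 - x) is 2.
Lower-order terms cancel with the polynomial part, so the numerator is (-62)·x^4 + o(x^4), and the limit is (-62)/(1) = -62.

-62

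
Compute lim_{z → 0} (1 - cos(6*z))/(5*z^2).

Substitution gives 0/0.
Use (1 − cos u)/u² → 1/2 with u = 6z: the limit is 6²/(2·5) = 18/5.

18/5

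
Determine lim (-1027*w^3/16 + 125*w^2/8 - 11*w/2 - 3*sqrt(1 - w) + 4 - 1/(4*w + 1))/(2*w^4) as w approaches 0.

-32753/256

Substitution gives 0/0 (the numerator vanishes to order 4).
Expand each term to order w^4: the coefficient of w^4 in -3·√(1 - w) is 15/128 and in −1/(1 + 4w) is -256.
Lower-order terms cancel with the polynomial part, so the numerator is (-32753/128)·w^4 + o(w^4), and the limit is (-32753/128)/(2) = -32753/256.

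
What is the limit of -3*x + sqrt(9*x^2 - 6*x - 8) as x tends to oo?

-1

An ∞ − ∞ form. Rationalising with the conjugate, the difference becomes (-6x - 8) / (√(9*x^2 - 6*x - 8) + 3x).
For large x the denominator behaves like 2·3x, so the quotient tends to -6/6 = -1.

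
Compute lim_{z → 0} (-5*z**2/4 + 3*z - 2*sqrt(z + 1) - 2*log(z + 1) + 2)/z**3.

Substitution gives 0/0; apply L'Hôpital's rule 3 times.
After differentiating numerator and denominator 3 times the quotient is (-4/(z + 1)^3 - 3/(4*(z + 1)^(5/2)))/(6); at z = 0 this is -19/24.

-19/24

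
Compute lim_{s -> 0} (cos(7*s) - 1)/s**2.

Direct substitution gives 0/0.
Apply L'Hôpital: lim (-7*sin(7*s))/(2*s), still 0/0.
After 2 applications of L'Hôpital's rule the quotient is (-49*cos(7*s))/(2); substituting s = 0 gives -49/2.

-49/2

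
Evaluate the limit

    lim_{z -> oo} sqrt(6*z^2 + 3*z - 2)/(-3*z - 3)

-√(6)/3

For large |z|, √(6*z^2 + 3*z - 2) ≈ √6·|z| and the denominator ≈ -3z.
Since z → +∞, |z| = z, giving √6/(-3) = -√(6)/3.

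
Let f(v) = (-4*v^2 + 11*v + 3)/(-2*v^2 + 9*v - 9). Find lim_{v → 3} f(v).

13/3

At v = 3 both the top and bottom vanish — a removable singularity. Factoring out (v - 3) from each leaves (-4*v - 1)/(3 - 2*v), which at v = 3 equals 13/3.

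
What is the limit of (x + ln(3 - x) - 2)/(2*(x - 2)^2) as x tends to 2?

-1/4

Direct substitution gives 0/0.
Apply L'Hôpital: lim (1 - 1/(3 - x))/(4*x - 8), still 0/0.
After 2 applications of L'Hôpital's rule the quotient is (-1/(3 - x)^2)/(4); substituting x = 2 gives -1/4.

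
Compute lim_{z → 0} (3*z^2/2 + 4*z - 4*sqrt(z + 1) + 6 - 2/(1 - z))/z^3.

-9/4

Substitution gives 0/0; apply L'Hôpital's rule 3 times.
After differentiating numerator and denominator 3 times the quotient is (-3/(2*(z + 1)^(5/2)) - 12/(z - 1)^4)/(6); at z = 0 this is -9/4.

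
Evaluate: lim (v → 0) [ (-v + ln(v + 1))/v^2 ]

-1/2

Direct substitution gives 0/0.
Apply L'Hôpital: lim (-1 + 1/(v + 1))/(2*v), still 0/0.
After 2 applications of L'Hôpital's rule the quotient is (-1/(v + 1)^2)/(2); substituting v = 0 gives -1/2.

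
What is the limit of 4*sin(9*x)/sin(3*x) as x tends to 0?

Substitution gives 0/0.
Divide numerator and denominator by x: sin(9x)/x → 9 and sin(3x)/x → 3, so the limit is 4·9/3 = 12.

12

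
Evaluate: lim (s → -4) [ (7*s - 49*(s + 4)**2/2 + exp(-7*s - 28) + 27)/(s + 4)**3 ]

Direct substitution gives 0/0.
Apply L'Hôpital: lim (-49*s - 7*e^(-7*s - 28) - 189)/(3*(s + 4)^2), still 0/0.
Apply L'Hôpital: lim (49*e^(-7*s - 28) - 49)/(6*s + 24), still 0/0.
After 3 applications of L'Hôpital's rule the quotient is (-343*e^(-7*s - 28))/(6); substituting s = -4 gives -343/6.

-343/6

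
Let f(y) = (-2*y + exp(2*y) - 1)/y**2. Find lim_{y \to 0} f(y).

2

Direct substitution gives 0/0.
Apply L'Hôpital: lim (2*e^(2*y) - 2)/(2*y), still 0/0.
After 2 applications of L'Hôpital's rule the quotient is (4*e^(2*y))/(2); substituting y = 0 gives 2.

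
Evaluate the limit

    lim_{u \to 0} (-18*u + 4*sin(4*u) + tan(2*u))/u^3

-40

Substitution gives 0/0 (the numerator vanishes to order 3).
Expand each term to order u^3: the coefficient of u^3 in tan(2u) is 8/3 and in 4·sin(4u) is -128/3.
Lower-order terms cancel with the polynomial part, so the numerator is (-40)·u^3 + o(u^3), and the limit is (-40)/(1) = -40.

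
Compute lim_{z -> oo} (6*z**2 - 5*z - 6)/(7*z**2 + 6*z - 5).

Numerator and denominator both have degree 2.
Dividing every term by z^2, all lower-order terms vanish and the limit is the ratio of leading coefficients, 6/(7) = 6/7.

6/7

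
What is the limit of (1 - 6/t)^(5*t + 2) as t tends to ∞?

Let L be the limit and take ln: ln L = lim (5t + 2)·ln(1 - 6/t) = lim (5t + 2)·(-6/t + O(1/t²)) = -30.
Hence L = e^(-30).

e^(-30)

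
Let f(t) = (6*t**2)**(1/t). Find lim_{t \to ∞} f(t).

1

Base → ∞ and exponent → 0: an ∞^0 form.
Take logs: (1/t)·ln(6·t^2) = (ln 6 + 2·ln t)/t → 0.
So the limit is e^0 = 1.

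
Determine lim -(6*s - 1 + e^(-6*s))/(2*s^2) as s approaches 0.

-9

Direct substitution gives 0/0.
Apply L'Hôpital: lim (6 - 6*e^(-6*s))/(-4*s), still 0/0.
After 2 applications of L'Hôpital's rule the quotient is (36*e^(-6*s))/(-4); substituting s = 0 gives -9.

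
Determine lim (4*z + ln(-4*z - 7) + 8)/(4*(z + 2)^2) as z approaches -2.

Direct substitution gives 0/0.
Apply L'Hôpital: lim (4 - 4/(-4*z - 7))/(8*z + 16), still 0/0.
After 2 applications of L'Hôpital's rule the quotient is (-16/(-4*z - 7)^2)/(8); substituting z = -2 gives -2.

-2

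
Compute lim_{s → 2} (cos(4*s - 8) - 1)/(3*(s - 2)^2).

-8/3

Direct substitution gives 0/0.
Apply L'Hôpital: lim (-4*sin(4*s - 8))/(6*s - 12), still 0/0.
After 2 applications of L'Hôpital's rule the quotient is (-16*cos(4*s - 8))/(6); substituting s = 2 gives -8/3.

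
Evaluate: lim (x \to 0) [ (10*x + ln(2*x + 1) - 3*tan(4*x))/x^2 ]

-2

Substitution gives 0/0; apply L'Hôpital's rule 2 times.
After differentiating numerator and denominator 2 times the quotient is (-96*tan(4*x)/cos(4*x)^2 - 4/(2*x + 1)^2)/(2); at x = 0 this is -2.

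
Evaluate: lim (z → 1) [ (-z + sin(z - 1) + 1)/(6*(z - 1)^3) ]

-1/36

Direct substitution gives 0/0.
Apply L'Hôpital: lim (cos(z - 1) - 1)/(18*(z - 1)^2), still 0/0.
Apply L'Hôpital: lim (-sin(z - 1))/(36*z - 36), still 0/0.
After 3 applications of L'Hôpital's rule the quotient is (-cos(z - 1))/(36); substituting z = 1 gives -1/36.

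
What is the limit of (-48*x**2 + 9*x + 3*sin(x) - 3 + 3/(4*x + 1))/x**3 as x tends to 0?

-385/2

Substitution gives 0/0 (the numerator vanishes to order 3).
Expand each term to order x^3: the coefficient of x^3 in 3·1/(1 + 4x) is -192 and in 3·sin(x) is -1/2.
Lower-order terms cancel with the polynomial part, so the numerator is (-385/2)·x^3 + o(x^3), and the limit is (-385/2)/(1) = -385/2.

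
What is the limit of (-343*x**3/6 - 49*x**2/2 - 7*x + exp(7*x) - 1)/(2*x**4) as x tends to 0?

2401/48

Direct substitution gives 0/0.
Apply L'Hôpital: lim (-343*x^2/2 - 49*x + 7*e^(7*x) - 7)/(8*x^3), still 0/0.
Apply L'Hôpital: lim (-343*x + 49*e^(7*x) - 49)/(24*x^2), still 0/0.
Apply L'Hôpital: lim (343*e^(7*x) - 343)/(48*x), still 0/0.
After 4 applications of L'Hôpital's rule the quotient is (2401*e^(7*x))/(48); substituting x = 0 gives 2401/48.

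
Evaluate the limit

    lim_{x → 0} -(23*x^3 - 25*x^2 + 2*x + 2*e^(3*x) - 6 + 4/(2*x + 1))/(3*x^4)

-283/12

Substitution gives 0/0 (the numerator vanishes to order 4).
Expand each term to order x^4: the coefficient of x^4 in 4·1/(1 + 2x) is 64 and in 2·e^(3x) is 27/4.
Lower-order terms cancel with the polynomial part, so the numerator is (283/4)·x^4 + o(x^4), and the limit is (283/4)/(-3) = -283/12.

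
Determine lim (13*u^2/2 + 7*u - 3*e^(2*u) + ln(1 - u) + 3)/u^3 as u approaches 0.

Substitution gives 0/0 (the numerator vanishes to order 3).
Expand each term to order u^3: the coefficient of u^3 in ln(1 - u) is -1/3 and in -3·e^(2u) is -4.
Lower-order terms cancel with the polynomial part, so the numerator is (-13/3)·u^3 + o(u^3), and the limit is (-13/3)/(1) = -13/3.

-13/3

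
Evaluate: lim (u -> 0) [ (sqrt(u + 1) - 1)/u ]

1/2

Substitution gives 0/0. Multiply numerator and denominator by the conjugate √(1 + u) + √1.
The numerator becomes (1 + u) − 1 = u, so the expression simplifies to 1/(√(1 + u) + √1).
Letting u → 0 gives 1/(2√1) = 1/2.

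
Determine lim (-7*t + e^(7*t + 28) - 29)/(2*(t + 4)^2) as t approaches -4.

Direct substitution gives 0/0.
Apply L'Hôpital: lim (7*e^(7*t + 28) - 7)/(4*t + 16), still 0/0.
After 2 applications of L'Hôpital's rule the quotient is (49*e^(7*t + 28))/(4); substituting t = -4 gives 49/4.

49/4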